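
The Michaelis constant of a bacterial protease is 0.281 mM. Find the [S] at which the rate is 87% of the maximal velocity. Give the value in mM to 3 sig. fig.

1.88 mM

v/Vmax = [S]/(Km+[S]) = 0.87, so [S] = Km·0.87/(1 − 0.87) = 0.281 × 6.692.
[S] = 1.88 mM.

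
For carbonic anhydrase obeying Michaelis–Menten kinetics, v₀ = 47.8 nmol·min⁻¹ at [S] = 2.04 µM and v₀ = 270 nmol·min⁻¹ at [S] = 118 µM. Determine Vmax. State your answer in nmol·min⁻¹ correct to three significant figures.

294 nmol·min⁻¹

In reciprocal form, 1/v = (Km/Vmax)·(1/[S]) + 1/Vmax. The two points give (1/[S], 1/v) = (0.4902, 0.02092) and (0.008475, 0.003704).
Slope = (0.02092 − 0.003704)/(0.4902 − 0.008475) = 0.03574; intercept = 0.02092 − 0.03574×0.4902 = 0.003401.
Vmax = 1/intercept = 294 nmol·min⁻¹; Km = slope × Vmax = 0.03574 × 294 = 10.5 µM.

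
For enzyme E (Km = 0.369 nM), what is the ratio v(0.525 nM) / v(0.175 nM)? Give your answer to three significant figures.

Since Vmax cancels, v₂/v₁ = [S]₂(Km+[S]₁) / [S]₁(Km+[S]₂).
= 0.525×(0.369+0.175) / (0.175×(0.369+0.525)) = 0.2856/0.1564 = 1.83.

1.83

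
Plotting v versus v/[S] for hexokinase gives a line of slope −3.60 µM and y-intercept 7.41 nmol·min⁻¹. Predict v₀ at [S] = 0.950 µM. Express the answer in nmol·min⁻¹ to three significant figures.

In the Eadie–Hofstee form v = Vmax − Km·(v/[S]), the slope is −Km and the intercept is Vmax, so Km = 3.60 µM and Vmax = 7.41 nmol·min⁻¹.
v = 7.41 × 0.950/(3.60 + 0.950) = 1.55 nmol·min⁻¹.

1.55 nmol·min⁻¹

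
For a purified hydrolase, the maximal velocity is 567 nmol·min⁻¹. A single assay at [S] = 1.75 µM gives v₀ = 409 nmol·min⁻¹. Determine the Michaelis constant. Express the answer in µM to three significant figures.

0.676 µM

From v = Vmax[S]/(Km+[S]), Km = [S](Vmax − v)/v.
Km = 1.75 × (567 − 409) / 409 = 276.5/409 = 0.676 µM.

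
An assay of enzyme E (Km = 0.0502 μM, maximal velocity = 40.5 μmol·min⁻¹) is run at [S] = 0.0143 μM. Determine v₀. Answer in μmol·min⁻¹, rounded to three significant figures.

8.98 μmol·min⁻¹

v = Vmax·[S]/(Km + [S]) = 40.5 × 0.0143 / (0.0502 + 0.0143)
  = 0.5792 / 0.06450 = 8.98 μmol·min⁻¹.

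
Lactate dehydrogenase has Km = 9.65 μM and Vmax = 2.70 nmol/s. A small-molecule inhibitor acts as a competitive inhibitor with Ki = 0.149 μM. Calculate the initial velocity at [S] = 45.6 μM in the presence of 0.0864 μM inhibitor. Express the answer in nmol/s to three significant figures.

With α = 1 + [I]/Ki = 1 + 0.0864/0.149 = 1.580, the competitive rate law is v = Vmax[S] / (αKm + [S]).
v = 2.70×45.6 / (1.580×9.65 + 45.6) = 123.1/60.85 = 2.02 nmol/s.

2.02 nmol/s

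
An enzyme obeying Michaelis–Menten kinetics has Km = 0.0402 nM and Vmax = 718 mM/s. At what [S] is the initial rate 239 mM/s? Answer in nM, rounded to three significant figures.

Rearranging v = Vmax[S]/(Km+[S]) gives [S] = Km·v/(Vmax − v).
[S] = 0.0402 × 239 / (718 − 239) = 9.608/479.0 = 0.0201 nM.

0.0201 nM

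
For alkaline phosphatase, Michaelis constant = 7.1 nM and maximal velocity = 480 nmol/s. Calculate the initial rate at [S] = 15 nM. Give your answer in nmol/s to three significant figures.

326 nmol/s

v = Vmax·[S]/(Km + [S]) = 480 × 15 / (7.1 + 15)
  = 7200 / 22.10 = 326 nmol/s.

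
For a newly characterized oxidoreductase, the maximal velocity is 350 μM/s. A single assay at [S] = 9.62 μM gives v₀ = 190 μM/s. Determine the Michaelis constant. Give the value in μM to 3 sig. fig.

From v = Vmax[S]/(Km+[S]), Km = [S](Vmax − v)/v.
Km = 9.62 × (350 − 190) / 190 = 1539/190 = 8.10 μM.

8.10 μM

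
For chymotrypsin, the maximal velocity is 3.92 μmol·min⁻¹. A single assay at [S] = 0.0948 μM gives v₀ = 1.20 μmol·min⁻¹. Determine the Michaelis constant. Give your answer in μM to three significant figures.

0.215 μM

From v = Vmax[S]/(Km+[S]), Km = [S](Vmax − v)/v.
Km = 0.0948 × (3.92 − 1.20) / 1.20 = 0.2579/1.20 = 0.215 μM.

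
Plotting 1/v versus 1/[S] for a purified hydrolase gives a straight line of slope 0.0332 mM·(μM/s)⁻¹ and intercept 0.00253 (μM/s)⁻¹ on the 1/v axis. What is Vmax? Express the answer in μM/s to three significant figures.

395 μM/s

The y-intercept of a Lineweaver–Burk plot equals 1/Vmax, so Vmax = 1/0.00253 = 395 μM/s.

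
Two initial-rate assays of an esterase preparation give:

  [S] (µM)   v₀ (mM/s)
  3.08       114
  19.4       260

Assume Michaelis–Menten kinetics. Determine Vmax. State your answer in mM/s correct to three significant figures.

343 mM/s

From v = Vmax[S]/(Km+[S]), each point gives Vmax = v(Km+[S])/[S].
Equating: 114(Km+3.08)/3.08 = 260(Km+19.4)/19.4.
37.01·Km + 114 = 13.40·Km + 260, so (37.01 − 13.40)·Km = 260 − 114.
Km = 146.0/23.61 = 6.18 µM; then Vmax = 114(6.18+3.08)/3.08 = 343 mM/s.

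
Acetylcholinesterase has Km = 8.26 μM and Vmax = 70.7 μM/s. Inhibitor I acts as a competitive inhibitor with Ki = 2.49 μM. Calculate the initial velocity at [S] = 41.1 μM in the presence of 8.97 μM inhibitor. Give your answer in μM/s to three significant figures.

36.7 μM/s

With α = 1 + [I]/Ki = 1 + 8.97/2.49 = 4.602, the competitive rate law is v = Vmax[S] / (αKm + [S]).
v = 70.7×41.1 / (4.602×8.26 + 41.1) = 2906/79.12 = 36.7 μM/s.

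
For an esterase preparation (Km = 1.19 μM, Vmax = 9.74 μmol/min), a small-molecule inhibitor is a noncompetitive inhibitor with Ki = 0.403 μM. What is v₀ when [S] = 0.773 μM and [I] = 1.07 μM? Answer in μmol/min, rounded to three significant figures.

1.05 μmol/min

α = 1 + [I]/Ki = 1 + 1.07/0.403 = 3.655.
For a noncompetitive inhibitor, Vmax is reduced to Vmax/α while Km is unchanged: Km,app = 1.19 μM, Vmax,app = 2.66 μmol/min.
v = Vmax,app·[S]/(Km,app + [S]) = 2.66 × 0.773/(1.19 + 0.773) = 1.05 μmol/min.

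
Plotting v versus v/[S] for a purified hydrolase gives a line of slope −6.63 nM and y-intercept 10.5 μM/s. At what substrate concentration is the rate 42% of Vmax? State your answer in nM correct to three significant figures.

4.80 nM

The Eadie–Hofstee slope gives Km = 6.63 nM (slope = −Km).
v/Vmax = [S]/(Km+[S]) = 0.42 ⇒ [S] = Km·0.42/(1−0.42) = 6.63 × 0.7241 = 4.80 nM.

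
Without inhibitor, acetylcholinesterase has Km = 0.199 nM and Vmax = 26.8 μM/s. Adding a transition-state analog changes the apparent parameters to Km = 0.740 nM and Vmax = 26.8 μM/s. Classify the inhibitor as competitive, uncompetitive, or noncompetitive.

Km increases (0.199 → 0.740 nM) while Vmax is unchanged — the hallmark of competitive inhibition.

competitive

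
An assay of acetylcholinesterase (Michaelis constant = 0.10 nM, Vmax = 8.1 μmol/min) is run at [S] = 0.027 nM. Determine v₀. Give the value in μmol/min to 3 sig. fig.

[S]/(Km+[S]) = 0.027/0.1270 = 0.2126, the fractional saturation.
v = 0.2126 × Vmax = 0.2126 × 8.1 = 1.72 μmol/min.

1.72 μmol/min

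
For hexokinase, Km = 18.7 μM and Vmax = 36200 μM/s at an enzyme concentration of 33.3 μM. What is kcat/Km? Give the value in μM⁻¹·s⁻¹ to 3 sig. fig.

58.1 μM⁻¹·s⁻¹

kcat = Vmax/[E]total = 36200/33.3 = 1090 s⁻¹.
kcat/Km = 1090/18.7 = 58.1 μM⁻¹·s⁻¹.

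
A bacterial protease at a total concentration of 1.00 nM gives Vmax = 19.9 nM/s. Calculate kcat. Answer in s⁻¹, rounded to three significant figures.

kcat = Vmax/[E]total = 19.9 nM/s / 1.00 nM = 19.9 s⁻¹.

19.9 s⁻¹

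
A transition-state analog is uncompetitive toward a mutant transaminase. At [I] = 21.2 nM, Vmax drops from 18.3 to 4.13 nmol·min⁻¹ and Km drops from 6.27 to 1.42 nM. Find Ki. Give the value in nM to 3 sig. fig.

6.18 nM

Uncompetitive: Vmax,app = Vmax/α (and Km,app = Km/α) with α = 1 + [I]/Ki.
α = Vmax/Vmax,app = 18.3/4.13 = 4.431.
Since α = 1 + [I]/Ki, [I]/Ki = 4.431 − 1 = 3.431 and Ki = 21.2/3.431 = 6.18 nM.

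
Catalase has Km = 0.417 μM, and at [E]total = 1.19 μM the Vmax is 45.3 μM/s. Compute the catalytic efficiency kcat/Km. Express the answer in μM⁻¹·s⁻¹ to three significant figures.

kcat = Vmax/[E]total = 45.3/1.19 = 38.1 s⁻¹.
kcat/Km = 38.1/0.417 = 91.3 μM⁻¹·s⁻¹.

91.3 μM⁻¹·s⁻¹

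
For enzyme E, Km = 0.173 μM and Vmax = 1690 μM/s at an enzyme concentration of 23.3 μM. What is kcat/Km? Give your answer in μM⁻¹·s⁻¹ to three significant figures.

kcat = Vmax/[E]total = 1690/23.3 = 72.5 s⁻¹.
kcat/Km = 72.5/0.173 = 419 μM⁻¹·s⁻¹.

419 μM⁻¹·s⁻¹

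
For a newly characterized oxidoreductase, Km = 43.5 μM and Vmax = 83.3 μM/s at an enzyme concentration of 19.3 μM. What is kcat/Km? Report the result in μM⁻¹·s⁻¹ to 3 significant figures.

0.0992 μM⁻¹·s⁻¹

kcat = Vmax/[E]total = 83.3/19.3 = 4.32 s⁻¹.
kcat/Km = 4.32/43.5 = 0.0992 μM⁻¹·s⁻¹.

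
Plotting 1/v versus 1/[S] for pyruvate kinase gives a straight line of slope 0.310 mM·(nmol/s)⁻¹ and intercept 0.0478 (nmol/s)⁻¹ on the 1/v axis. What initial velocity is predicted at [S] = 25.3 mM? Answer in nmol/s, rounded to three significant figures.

The y-intercept is 1/Vmax, so Vmax = 1/0.0478 = 20.9 nmol/s.
The slope is Km/Vmax, so Km = 0.310 × 20.9 = 6.49 mM.
Then v = 20.9 × 25.3/(6.49 + 25.3) = 16.7 nmol/s.

16.7 nmol/s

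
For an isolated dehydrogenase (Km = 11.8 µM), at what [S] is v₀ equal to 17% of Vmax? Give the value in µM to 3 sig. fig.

v/Vmax = [S]/(Km+[S]) = 0.17, so [S] = Km·0.17/(1 − 0.17) = 11.8 × 0.2048.
[S] = 2.42 µM.

2.42 µM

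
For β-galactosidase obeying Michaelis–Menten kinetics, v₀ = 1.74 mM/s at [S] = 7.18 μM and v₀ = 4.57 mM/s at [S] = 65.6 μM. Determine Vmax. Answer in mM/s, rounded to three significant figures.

5.71 mM/s

In reciprocal form, 1/v = (Km/Vmax)·(1/[S]) + 1/Vmax. The two points give (1/[S], 1/v) = (0.1393, 0.5747) and (0.01524, 0.2188).
Slope = (0.5747 − 0.2188)/(0.1393 − 0.01524) = 2.869; intercept = 0.5747 − 2.869×0.1393 = 0.1751.
Vmax = 1/intercept = 5.71 mM/s; Km = slope × Vmax = 2.869 × 5.71 = 16.4 μM.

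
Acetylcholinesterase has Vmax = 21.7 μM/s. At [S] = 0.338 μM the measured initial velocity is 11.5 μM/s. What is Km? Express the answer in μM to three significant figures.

From v = Vmax[S]/(Km+[S]), Km = [S](Vmax − v)/v.
Km = 0.338 × (21.7 − 11.5) / 11.5 = 3.448/11.5 = 0.300 μM.

0.300 μM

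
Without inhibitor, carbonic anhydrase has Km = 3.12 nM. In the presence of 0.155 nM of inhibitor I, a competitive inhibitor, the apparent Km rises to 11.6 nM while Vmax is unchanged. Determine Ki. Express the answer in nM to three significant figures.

0.0570 nM

Competitive: Km,app = α·Km with α = 1 + [I]/Ki.
α = Km,app/Km = 11.6/3.12 = 3.718.
Ki = [I]/(α − 1) = 0.155/2.718 = 0.0570 nM.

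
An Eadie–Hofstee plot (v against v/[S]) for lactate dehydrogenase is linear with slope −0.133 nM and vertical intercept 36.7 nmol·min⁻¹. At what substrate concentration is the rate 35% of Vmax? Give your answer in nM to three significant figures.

The Eadie–Hofstee slope gives Km = 0.133 nM (slope = −Km).
v/Vmax = [S]/(Km+[S]) = 0.35 ⇒ [S] = Km·0.35/(1−0.35) = 0.133 × 0.5385 = 0.0716 nM.

0.0716 nM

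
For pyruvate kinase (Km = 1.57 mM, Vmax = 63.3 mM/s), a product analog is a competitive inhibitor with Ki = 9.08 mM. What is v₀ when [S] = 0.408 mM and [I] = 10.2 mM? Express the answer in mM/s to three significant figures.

With α = 1 + [I]/Ki = 1 + 10.2/9.08 = 2.123, the competitive rate law is v = Vmax[S] / (αKm + [S]).
v = 63.3×0.408 / (2.123×1.57 + 0.408) = 25.83/3.742 = 6.90 mM/s.

6.90 mM/s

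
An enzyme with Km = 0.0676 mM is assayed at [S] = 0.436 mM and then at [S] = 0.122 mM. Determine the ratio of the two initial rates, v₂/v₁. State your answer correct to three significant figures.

0.743

The fractional saturations are [S]/(Km+[S]) = 0.436/0.5036 = 0.8658 and 0.122/0.1896 = 0.6435.
v₂/v₁ is just their ratio: 0.6435/0.8658 = 0.743.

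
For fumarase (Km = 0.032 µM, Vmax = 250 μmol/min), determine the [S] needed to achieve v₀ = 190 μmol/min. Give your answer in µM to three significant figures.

Rearranging v = Vmax[S]/(Km+[S]) gives [S] = Km·v/(Vmax − v).
[S] = 0.032 × 190 / (250 − 190) = 6.080/60.00 = 0.101 µM.

0.101 µM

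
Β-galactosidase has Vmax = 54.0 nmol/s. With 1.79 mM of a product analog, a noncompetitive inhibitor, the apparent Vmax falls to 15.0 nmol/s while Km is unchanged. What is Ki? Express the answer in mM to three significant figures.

Noncompetitive: Vmax,app = Vmax/α with α = 1 + [I]/Ki.
α = Vmax/Vmax,app = 54.0/15.0 = 3.600.
Since α = 1 + [I]/Ki, [I]/Ki = 3.600 − 1 = 2.600 and Ki = 1.79/2.600 = 0.688 mM.

0.688 mM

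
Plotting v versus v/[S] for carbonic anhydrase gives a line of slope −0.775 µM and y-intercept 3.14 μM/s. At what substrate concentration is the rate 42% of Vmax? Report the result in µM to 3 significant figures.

The Eadie–Hofstee slope gives Km = 0.775 µM (slope = −Km).
v/Vmax = [S]/(Km+[S]) = 0.42 ⇒ [S] = Km·0.42/(1−0.42) = 0.775 × 0.7241 = 0.561 µM.

0.561 µM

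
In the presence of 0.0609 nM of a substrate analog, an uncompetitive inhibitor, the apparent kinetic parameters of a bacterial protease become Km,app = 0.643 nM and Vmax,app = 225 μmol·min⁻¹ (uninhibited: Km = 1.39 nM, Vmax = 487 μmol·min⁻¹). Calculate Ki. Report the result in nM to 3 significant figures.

Uncompetitive: Vmax,app = Vmax/α (and Km,app = Km/α) with α = 1 + [I]/Ki.
α = Vmax/Vmax,app = 487/225 = 2.164.
Since α = 1 + [I]/Ki, [I]/Ki = 2.164 − 1 = 1.164 and Ki = 0.0609/1.164 = 0.0523 nM.

0.0523 nM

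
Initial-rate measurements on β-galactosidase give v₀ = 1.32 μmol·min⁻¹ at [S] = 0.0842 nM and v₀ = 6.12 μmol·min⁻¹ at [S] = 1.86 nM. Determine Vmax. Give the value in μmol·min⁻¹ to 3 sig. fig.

7.40 μmol·min⁻¹

In reciprocal form, 1/v = (Km/Vmax)·(1/[S]) + 1/Vmax. The two points give (1/[S], 1/v) = (11.88, 0.7576) and (0.5376, 0.1634).
Slope = (0.7576 − 0.1634)/(11.88 − 0.5376) = 0.05240; intercept = 0.7576 − 0.05240×11.88 = 0.1352.
Vmax = 1/intercept = 7.40 μmol·min⁻¹; Km = slope × Vmax = 0.05240 × 7.40 = 0.388 nM.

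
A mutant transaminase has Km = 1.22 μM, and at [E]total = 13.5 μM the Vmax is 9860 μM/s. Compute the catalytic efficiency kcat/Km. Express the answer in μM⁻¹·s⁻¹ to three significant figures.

599 μM⁻¹·s⁻¹

kcat = Vmax/[E]total = 9860/13.5 = 730 s⁻¹.
kcat/Km = 730/1.22 = 599 μM⁻¹·s⁻¹.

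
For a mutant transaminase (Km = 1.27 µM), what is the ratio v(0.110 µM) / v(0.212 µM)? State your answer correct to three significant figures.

0.557

Since Vmax cancels, v₂/v₁ = [S]₂(Km+[S]₁) / [S]₁(Km+[S]₂).
= 0.110×(1.27+0.212) / (0.212×(1.27+0.110)) = 0.1630/0.2926 = 0.557.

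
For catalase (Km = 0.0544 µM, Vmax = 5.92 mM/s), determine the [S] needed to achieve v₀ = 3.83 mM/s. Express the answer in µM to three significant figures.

0.0997 µM

Rearranging v = Vmax[S]/(Km+[S]) gives [S] = Km·v/(Vmax − v).
[S] = 0.0544 × 3.83 / (5.92 − 3.83) = 0.2084/2.090 = 0.0997 µM.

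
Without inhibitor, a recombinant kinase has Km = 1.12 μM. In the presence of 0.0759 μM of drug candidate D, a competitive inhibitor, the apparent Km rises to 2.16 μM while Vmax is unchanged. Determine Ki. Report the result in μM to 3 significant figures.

0.0817 μM

Competitive: Km,app = α·Km with α = 1 + [I]/Ki.
α = Km,app/Km = 2.16/1.12 = 1.929.
Since α = 1 + [I]/Ki, [I]/Ki = 1.929 − 1 = 0.9286 and Ki = 0.0759/0.9286 = 0.0817 μM.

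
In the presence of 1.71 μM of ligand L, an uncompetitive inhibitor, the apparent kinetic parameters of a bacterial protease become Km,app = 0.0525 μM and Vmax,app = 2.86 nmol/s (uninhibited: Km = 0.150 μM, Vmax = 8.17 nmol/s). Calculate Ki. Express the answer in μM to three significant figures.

Uncompetitive: Vmax,app = Vmax/α (and Km,app = Km/α) with α = 1 + [I]/Ki.
α = Vmax/Vmax,app = 8.17/2.86 = 2.857.
Since α = 1 + [I]/Ki, [I]/Ki = 2.857 − 1 = 1.857 and Ki = 1.71/1.857 = 0.921 μM.

0.921 μM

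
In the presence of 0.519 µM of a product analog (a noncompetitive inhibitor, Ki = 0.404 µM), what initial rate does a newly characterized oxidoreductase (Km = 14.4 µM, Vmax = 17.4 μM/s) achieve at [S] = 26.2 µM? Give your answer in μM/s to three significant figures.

α = 1 + [I]/Ki = 1 + 0.519/0.404 = 2.285.
For a noncompetitive inhibitor, Vmax is reduced to Vmax/α while Km is unchanged: Km,app = 14.4 µM, Vmax,app = 7.62 μM/s.
v = Vmax,app·[S]/(Km,app + [S]) = 7.62 × 26.2/(14.4 + 26.2) = 4.91 μM/s.

4.91 μM/s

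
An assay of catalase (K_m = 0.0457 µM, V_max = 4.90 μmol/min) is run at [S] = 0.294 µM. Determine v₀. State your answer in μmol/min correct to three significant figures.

[S]/(Km+[S]) = 0.294/0.3397 = 0.8655, the fractional saturation.
v = 0.8655 × Vmax = 0.8655 × 4.90 = 4.24 μmol/min.

4.24 μmol/min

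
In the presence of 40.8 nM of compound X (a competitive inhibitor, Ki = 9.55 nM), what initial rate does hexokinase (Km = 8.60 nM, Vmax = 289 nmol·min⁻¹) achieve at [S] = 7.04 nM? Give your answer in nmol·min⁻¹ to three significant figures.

38.8 nmol·min⁻¹

With α = 1 + [I]/Ki = 1 + 40.8/9.55 = 5.272, the competitive rate law is v = Vmax[S] / (αKm + [S]).
v = 289×7.04 / (5.272×8.60 + 7.04) = 2035/52.38 = 38.8 nmol·min⁻¹.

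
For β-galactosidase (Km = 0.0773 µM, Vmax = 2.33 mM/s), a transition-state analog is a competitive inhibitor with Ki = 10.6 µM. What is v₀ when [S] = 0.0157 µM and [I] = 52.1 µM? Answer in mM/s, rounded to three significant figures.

α = 1 + [I]/Ki = 1 + 52.1/10.6 = 5.915.
For a competitive inhibitor, Vmax is unchanged and the apparent Km becomes α·Km: Km,app = 0.457 µM, Vmax,app = 2.33 mM/s.
v = Vmax,app·[S]/(Km,app + [S]) = 2.33 × 0.0157/(0.457 + 0.0157) = 0.0773 mM/s.

0.0773 mM/s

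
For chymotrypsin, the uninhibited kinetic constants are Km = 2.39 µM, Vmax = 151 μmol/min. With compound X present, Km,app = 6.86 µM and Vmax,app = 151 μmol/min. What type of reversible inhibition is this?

Km increases (2.39 → 6.86 µM) while Vmax is unchanged — the hallmark of competitive inhibition.

competitive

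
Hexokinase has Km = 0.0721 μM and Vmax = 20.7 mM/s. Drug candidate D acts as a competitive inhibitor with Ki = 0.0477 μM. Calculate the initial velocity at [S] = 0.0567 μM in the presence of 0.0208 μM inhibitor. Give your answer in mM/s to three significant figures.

7.32 mM/s

With α = 1 + [I]/Ki = 1 + 0.0208/0.0477 = 1.436, the competitive rate law is v = Vmax[S] / (αKm + [S]).
v = 20.7×0.0567 / (1.436×0.0721 + 0.0567) = 1.174/0.1602 = 7.32 mM/s.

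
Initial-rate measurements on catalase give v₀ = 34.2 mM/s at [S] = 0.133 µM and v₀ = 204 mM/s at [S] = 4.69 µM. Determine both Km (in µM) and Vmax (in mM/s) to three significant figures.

In reciprocal form, 1/v = (Km/Vmax)·(1/[S]) + 1/Vmax. The two points give (1/[S], 1/v) = (7.519, 0.02924) and (0.2132, 0.004902).
Slope = (0.02924 − 0.004902)/(7.519 − 0.2132) = 0.003331; intercept = 0.02924 − 0.003331×7.519 = 0.004192.
Vmax = 1/intercept = 239 mM/s; Km = slope × Vmax = 0.003331 × 239 = 0.795 µM.

Km = 0.795 µM; Vmax = 239 mM/s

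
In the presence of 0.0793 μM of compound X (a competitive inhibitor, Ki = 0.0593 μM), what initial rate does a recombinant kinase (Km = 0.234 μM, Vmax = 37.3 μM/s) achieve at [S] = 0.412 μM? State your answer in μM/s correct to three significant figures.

With α = 1 + [I]/Ki = 1 + 0.0793/0.0593 = 2.337, the competitive rate law is v = Vmax[S] / (αKm + [S]).
v = 37.3×0.412 / (2.337×0.234 + 0.412) = 15.37/0.9589 = 16.0 μM/s.

16.0 μM/s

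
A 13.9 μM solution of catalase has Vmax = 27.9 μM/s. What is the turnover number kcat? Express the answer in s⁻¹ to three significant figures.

kcat = Vmax/[E]total = 27.9 μM/s / 13.9 μM = 2.01 s⁻¹.

2.01 s⁻¹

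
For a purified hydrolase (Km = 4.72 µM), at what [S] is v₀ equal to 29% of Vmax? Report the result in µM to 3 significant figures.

v/Vmax = [S]/(Km+[S]) = 0.29, so [S] = Km·0.29/(1 − 0.29) = 4.72 × 0.4085.
[S] = 1.93 µM.

1.93 µM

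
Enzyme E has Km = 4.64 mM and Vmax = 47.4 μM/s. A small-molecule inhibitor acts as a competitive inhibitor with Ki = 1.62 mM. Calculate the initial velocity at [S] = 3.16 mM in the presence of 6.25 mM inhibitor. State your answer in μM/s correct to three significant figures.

5.83 μM/s

With α = 1 + [I]/Ki = 1 + 6.25/1.62 = 4.858, the competitive rate law is v = Vmax[S] / (αKm + [S]).
v = 47.4×3.16 / (4.858×4.64 + 3.16) = 149.8/25.70 = 5.83 μM/s.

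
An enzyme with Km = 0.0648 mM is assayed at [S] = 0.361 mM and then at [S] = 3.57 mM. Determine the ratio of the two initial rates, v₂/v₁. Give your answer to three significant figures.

Since Vmax cancels, v₂/v₁ = [S]₂(Km+[S]₁) / [S]₁(Km+[S]₂).
= 3.57×(0.0648+0.361) / (0.361×(0.0648+3.57)) = 1.520/1.312 = 1.16.

1.16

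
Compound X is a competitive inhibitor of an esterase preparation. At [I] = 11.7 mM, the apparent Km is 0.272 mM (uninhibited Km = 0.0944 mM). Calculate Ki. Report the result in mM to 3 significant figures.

6.22 mM

Competitive: Km,app = α·Km with α = 1 + [I]/Ki.
α = Km,app/Km = 0.272/0.0944 = 2.881.
Ki = [I]/(α − 1) = 11.7/1.881 = 6.22 mM.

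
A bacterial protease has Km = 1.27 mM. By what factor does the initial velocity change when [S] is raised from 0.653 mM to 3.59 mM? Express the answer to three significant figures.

The fractional saturations are [S]/(Km+[S]) = 0.653/1.923 = 0.3396 and 3.59/4.860 = 0.7387.
v₂/v₁ is just their ratio: 0.7387/0.3396 = 2.18.

2.18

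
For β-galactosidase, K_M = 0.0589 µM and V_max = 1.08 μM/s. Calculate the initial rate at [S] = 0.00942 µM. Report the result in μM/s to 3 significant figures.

v = Vmax·[S]/(Km + [S]) = 1.08 × 0.00942 / (0.0589 + 0.00942)
  = 0.01017 / 0.06832 = 0.149 μM/s.

0.149 μM/s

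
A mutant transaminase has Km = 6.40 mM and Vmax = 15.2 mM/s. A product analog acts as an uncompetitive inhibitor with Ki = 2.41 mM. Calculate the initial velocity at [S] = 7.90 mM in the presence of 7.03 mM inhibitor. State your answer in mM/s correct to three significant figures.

3.22 mM/s

With α = 1 + [I]/Ki = 1 + 7.03/2.41 = 3.917, the uncompetitive rate law is v = (Vmax/α)·[S] / (Km/α + [S]).
v = (15.2/3.917)×7.90 / (6.40/3.917 + 7.90) = 30.66/9.534 = 3.22 mM/s.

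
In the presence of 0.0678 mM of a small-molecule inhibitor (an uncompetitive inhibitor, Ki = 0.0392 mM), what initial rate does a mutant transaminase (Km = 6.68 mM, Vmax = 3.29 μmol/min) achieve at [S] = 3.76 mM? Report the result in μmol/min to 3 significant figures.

0.730 μmol/min

α = 1 + [I]/Ki = 1 + 0.0678/0.0392 = 2.730.
For an uncompetitive inhibitor, both parameters are divided by α, giving Vmax/α and Km/α: Km,app = 2.45 mM, Vmax,app = 1.21 μmol/min.
v = Vmax,app·[S]/(Km,app + [S]) = 1.21 × 3.76/(2.45 + 3.76) = 0.730 μmol/min.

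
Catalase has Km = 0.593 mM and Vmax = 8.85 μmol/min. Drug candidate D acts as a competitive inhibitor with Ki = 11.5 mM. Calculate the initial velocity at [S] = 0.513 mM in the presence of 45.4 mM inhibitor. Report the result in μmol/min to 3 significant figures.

α = 1 + [I]/Ki = 1 + 45.4/11.5 = 4.948.
For a competitive inhibitor, Vmax is unchanged and the apparent Km becomes α·Km: Km,app = 2.93 mM, Vmax,app = 8.85 μmol/min.
v = Vmax,app·[S]/(Km,app + [S]) = 8.85 × 0.513/(2.93 + 0.513) = 1.32 μmol/min.

1.32 μmol/min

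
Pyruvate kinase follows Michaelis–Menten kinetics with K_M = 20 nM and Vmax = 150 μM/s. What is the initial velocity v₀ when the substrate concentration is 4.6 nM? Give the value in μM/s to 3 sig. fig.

28.0 μM/s

v = Vmax·[S]/(Km + [S]) = 150 × 4.6 / (20 + 4.6)
  = 690.0 / 24.60 = 28.0 μM/s.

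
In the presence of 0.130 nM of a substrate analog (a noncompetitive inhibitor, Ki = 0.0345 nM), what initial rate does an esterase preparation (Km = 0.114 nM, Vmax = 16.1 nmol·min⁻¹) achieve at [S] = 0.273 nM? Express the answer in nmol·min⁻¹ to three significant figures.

2.38 nmol·min⁻¹

α = 1 + [I]/Ki = 1 + 0.130/0.0345 = 4.768.
For a noncompetitive inhibitor, Vmax is reduced to Vmax/α while Km is unchanged: Km,app = 0.114 nM, Vmax,app = 3.38 nmol·min⁻¹.
v = Vmax,app·[S]/(Km,app + [S]) = 3.38 × 0.273/(0.114 + 0.273) = 2.38 nmol·min⁻¹.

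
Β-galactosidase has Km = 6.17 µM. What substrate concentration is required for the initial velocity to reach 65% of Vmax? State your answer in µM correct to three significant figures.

v/Vmax = [S]/(Km+[S]) = 0.65, so [S] = Km·0.65/(1 − 0.65) = 6.17 × 1.857.
[S] = 11.5 µM.

11.5 µM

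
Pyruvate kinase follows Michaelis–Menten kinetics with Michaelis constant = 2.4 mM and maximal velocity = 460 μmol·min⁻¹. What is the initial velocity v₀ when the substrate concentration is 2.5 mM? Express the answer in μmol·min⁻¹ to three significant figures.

[S]/(Km+[S]) = 2.5/4.900 = 0.5102, the fractional saturation.
v = 0.5102 × Vmax = 0.5102 × 460 = 235 μmol·min⁻¹.

235 μmol·min⁻¹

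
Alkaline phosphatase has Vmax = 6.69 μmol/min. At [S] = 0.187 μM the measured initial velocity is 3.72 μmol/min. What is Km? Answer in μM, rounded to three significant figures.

0.149 μM

From v = Vmax[S]/(Km+[S]), Km = [S](Vmax − v)/v.
Km = 0.187 × (6.69 − 3.72) / 3.72 = 0.5554/3.72 = 0.149 μM.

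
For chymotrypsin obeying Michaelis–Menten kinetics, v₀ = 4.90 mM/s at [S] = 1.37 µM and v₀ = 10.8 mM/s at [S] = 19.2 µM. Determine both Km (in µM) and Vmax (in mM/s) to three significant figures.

From v = Vmax[S]/(Km+[S]), each point gives Vmax = v(Km+[S])/[S].
Equating: 4.90(Km+1.37)/1.37 = 10.8(Km+19.2)/19.2.
3.577·Km + 4.90 = 0.5625·Km + 10.8, so (3.577 − 0.5625)·Km = 10.8 − 4.90.
Km = 5.900/3.014 = 1.96 µM; then Vmax = 4.90(1.96+1.37)/1.37 = 11.9 mM/s.

Km = 1.96 µM; Vmax = 11.9 mM/s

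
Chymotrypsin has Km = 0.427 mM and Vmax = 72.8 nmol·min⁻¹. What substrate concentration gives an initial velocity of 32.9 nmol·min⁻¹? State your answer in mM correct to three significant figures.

0.352 mM

The required fractional saturation is v/Vmax = 32.9/72.8 = 0.4519.
Then [S]/(Km+[S]) = 0.4519 ⇒ [S] = 0.427 × 0.4519/(1 − 0.4519) = 0.352 mM.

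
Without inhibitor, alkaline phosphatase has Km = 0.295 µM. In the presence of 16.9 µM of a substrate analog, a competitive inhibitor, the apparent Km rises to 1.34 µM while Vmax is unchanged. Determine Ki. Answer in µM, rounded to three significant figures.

4.77 µM

Competitive: Km,app = α·Km with α = 1 + [I]/Ki.
α = Km,app/Km = 1.34/0.295 = 4.542.
Since α = 1 + [I]/Ki, [I]/Ki = 4.542 − 1 = 3.542 and Ki = 16.9/3.542 = 4.77 µM.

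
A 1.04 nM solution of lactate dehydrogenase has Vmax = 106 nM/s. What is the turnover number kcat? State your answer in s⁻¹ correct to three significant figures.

kcat = Vmax/[E]total = 106 nM/s / 1.04 nM = 102 s⁻¹.

102 s⁻¹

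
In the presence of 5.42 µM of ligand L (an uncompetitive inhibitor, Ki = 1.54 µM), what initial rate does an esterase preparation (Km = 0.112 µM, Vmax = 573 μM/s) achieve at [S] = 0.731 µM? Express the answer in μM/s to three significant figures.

123 μM/s

With α = 1 + [I]/Ki = 1 + 5.42/1.54 = 4.519, the uncompetitive rate law is v = (Vmax/α)·[S] / (Km/α + [S]).
v = (573/4.519)×0.731 / (0.112/4.519 + 0.731) = 92.68/0.7558 = 123 μM/s.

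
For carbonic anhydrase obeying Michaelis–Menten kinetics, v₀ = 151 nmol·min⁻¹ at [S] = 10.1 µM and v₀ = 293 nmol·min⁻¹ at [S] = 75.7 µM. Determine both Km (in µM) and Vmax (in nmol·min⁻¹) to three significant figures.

From v = Vmax[S]/(Km+[S]), each point gives Vmax = v(Km+[S])/[S].
Equating: 151(Km+10.1)/10.1 = 293(Km+75.7)/75.7.
14.95·Km + 151 = 3.871·Km + 293, so (14.95 − 3.871)·Km = 293 − 151.
Km = 142.0/11.08 = 12.8 µM; then Vmax = 151(12.8+10.1)/10.1 = 343 nmol·min⁻¹.

Km = 12.8 µM; Vmax = 343 nmol·min⁻¹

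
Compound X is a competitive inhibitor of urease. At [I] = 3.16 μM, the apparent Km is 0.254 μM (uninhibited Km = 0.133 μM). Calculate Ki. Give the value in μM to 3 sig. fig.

Competitive: Km,app = α·Km with α = 1 + [I]/Ki.
α = Km,app/Km = 0.254/0.133 = 1.910.
Ki = [I]/(α − 1) = 3.16/0.9098 = 3.47 μM.

3.47 μM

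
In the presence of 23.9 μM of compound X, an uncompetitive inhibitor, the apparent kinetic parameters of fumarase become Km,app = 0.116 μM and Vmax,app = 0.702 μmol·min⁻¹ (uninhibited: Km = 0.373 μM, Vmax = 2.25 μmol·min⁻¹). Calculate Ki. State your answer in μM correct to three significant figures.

10.8 μM

Uncompetitive: Vmax,app = Vmax/α (and Km,app = Km/α) with α = 1 + [I]/Ki.
α = Vmax/Vmax,app = 2.25/0.702 = 3.205.
Ki = [I]/(α − 1) = 23.9/2.205 = 10.8 μM.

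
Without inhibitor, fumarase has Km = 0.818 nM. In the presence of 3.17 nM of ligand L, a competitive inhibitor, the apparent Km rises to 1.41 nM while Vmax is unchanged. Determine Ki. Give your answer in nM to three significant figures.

Competitive: Km,app = α·Km with α = 1 + [I]/Ki.
α = Km,app/Km = 1.41/0.818 = 1.724.
Ki = [I]/(α − 1) = 3.17/0.7237 = 4.38 nM.

4.38 nM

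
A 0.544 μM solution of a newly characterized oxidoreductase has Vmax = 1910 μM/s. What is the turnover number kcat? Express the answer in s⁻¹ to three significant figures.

kcat = Vmax/[E]total = 1910 μM/s / 0.544 μM = 3510 s⁻¹.

3510 s⁻¹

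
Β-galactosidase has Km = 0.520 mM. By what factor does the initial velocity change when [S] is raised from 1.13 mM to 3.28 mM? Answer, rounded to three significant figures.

1.26

The fractional saturations are [S]/(Km+[S]) = 1.13/1.650 = 0.6848 and 3.28/3.800 = 0.8632.
v₂/v₁ is just their ratio: 0.8632/0.6848 = 1.26.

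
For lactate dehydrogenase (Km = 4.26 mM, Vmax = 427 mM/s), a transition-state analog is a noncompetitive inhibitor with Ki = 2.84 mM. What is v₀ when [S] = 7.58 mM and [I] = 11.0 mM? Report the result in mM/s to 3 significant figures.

56.1 mM/s

With α = 1 + [I]/Ki = 1 + 11.0/2.84 = 4.873, the noncompetitive rate law is v = (Vmax/α)·[S] / (Km + [S]).
v = (427/4.873)×7.58 / (4.26 + 7.58) = 664.2/11.84 = 56.1 mM/s.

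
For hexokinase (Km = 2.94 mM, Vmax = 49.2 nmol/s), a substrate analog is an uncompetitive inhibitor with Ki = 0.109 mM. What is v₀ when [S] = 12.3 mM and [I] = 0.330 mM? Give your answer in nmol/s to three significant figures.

11.5 nmol/s

α = 1 + [I]/Ki = 1 + 0.330/0.109 = 4.028.
For an uncompetitive inhibitor, both parameters are divided by α, giving Vmax/α and Km/α: Km,app = 0.730 mM, Vmax,app = 12.2 nmol/s.
v = Vmax,app·[S]/(Km,app + [S]) = 12.2 × 12.3/(0.730 + 12.3) = 11.5 nmol/s.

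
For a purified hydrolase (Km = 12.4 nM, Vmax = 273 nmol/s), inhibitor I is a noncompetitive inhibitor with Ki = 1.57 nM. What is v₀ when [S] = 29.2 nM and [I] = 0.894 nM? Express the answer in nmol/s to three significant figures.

122 nmol/s

α = 1 + [I]/Ki = 1 + 0.894/1.57 = 1.569.
For a noncompetitive inhibitor, Vmax is reduced to Vmax/α while Km is unchanged: Km,app = 12.4 nM, Vmax,app = 174 nmol/s.
v = Vmax,app·[S]/(Km,app + [S]) = 174 × 29.2/(12.4 + 29.2) = 122 nmol/s.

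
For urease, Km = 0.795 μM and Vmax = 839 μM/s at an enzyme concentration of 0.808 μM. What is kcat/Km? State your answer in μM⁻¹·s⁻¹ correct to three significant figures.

kcat = Vmax/[E]total = 839/0.808 = 1040 s⁻¹.
kcat/Km = 1040/0.795 = 1310 μM⁻¹·s⁻¹.

1310 μM⁻¹·s⁻¹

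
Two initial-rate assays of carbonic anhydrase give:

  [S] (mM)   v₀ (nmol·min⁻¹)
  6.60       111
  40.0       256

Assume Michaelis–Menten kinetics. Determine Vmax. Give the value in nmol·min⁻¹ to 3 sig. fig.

In reciprocal form, 1/v = (Km/Vmax)·(1/[S]) + 1/Vmax. The two points give (1/[S], 1/v) = (0.1515, 0.009009) and (0.02500, 0.003906).
Slope = (0.009009 − 0.003906)/(0.1515 − 0.02500) = 0.04033; intercept = 0.009009 − 0.04033×0.1515 = 0.002898.
Vmax = 1/intercept = 345 nmol·min⁻¹; Km = slope × Vmax = 0.04033 × 345 = 13.9 mM.

345 nmol·min⁻¹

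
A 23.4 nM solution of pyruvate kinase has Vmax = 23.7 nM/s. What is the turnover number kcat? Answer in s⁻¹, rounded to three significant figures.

1.01 s⁻¹

kcat = Vmax/[E]total = 23.7 nM/s / 23.4 nM = 1.01 s⁻¹.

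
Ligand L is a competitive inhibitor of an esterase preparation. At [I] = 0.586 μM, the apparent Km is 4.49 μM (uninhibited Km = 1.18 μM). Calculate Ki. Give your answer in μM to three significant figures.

0.209 μM

Competitive: Km,app = α·Km with α = 1 + [I]/Ki.
α = Km,app/Km = 4.49/1.18 = 3.805.
Since α = 1 + [I]/Ki, [I]/Ki = 3.805 − 1 = 2.805 and Ki = 0.586/2.805 = 0.209 μM.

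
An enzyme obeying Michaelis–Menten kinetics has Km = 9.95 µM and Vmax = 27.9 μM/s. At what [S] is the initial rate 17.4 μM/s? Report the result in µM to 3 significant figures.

The required fractional saturation is v/Vmax = 17.4/27.9 = 0.6237.
Then [S]/(Km+[S]) = 0.6237 ⇒ [S] = 9.95 × 0.6237/(1 − 0.6237) = 16.5 µM.

16.5 µM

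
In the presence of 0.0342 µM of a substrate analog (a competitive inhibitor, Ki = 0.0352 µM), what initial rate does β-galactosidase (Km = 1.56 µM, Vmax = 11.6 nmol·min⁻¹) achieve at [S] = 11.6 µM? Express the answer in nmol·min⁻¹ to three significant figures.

With α = 1 + [I]/Ki = 1 + 0.0342/0.0352 = 1.972, the competitive rate law is v = Vmax[S] / (αKm + [S]).
v = 11.6×11.6 / (1.972×1.56 + 11.6) = 134.6/14.68 = 9.17 nmol·min⁻¹.

9.17 nmol·min⁻¹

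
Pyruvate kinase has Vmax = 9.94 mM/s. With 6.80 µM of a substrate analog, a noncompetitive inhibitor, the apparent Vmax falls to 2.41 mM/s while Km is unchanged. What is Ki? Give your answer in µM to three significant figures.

Noncompetitive: Vmax,app = Vmax/α with α = 1 + [I]/Ki.
α = Vmax/Vmax,app = 9.94/2.41 = 4.124.
Since α = 1 + [I]/Ki, [I]/Ki = 4.124 − 1 = 3.124 and Ki = 6.80/3.124 = 2.18 µM.

2.18 µM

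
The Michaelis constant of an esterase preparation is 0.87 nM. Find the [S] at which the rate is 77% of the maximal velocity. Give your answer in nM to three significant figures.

v/Vmax = [S]/(Km+[S]) = 0.77, so [S] = Km·0.77/(1 − 0.77) = 0.87 × 3.348.
[S] = 2.91 nM.

2.91 nM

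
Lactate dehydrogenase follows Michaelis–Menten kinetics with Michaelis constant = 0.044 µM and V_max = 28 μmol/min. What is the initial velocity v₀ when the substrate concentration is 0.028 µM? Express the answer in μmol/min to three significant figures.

v = Vmax·[S]/(Km + [S]) = 28 × 0.028 / (0.044 + 0.028)
  = 0.7840 / 0.07200 = 10.9 μmol/min.

10.9 μmol/min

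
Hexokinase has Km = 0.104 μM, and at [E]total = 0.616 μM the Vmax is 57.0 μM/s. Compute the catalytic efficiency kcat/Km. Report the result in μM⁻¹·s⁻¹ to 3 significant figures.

890 μM⁻¹·s⁻¹

kcat = Vmax/[E]total = 57.0/0.616 = 92.5 s⁻¹.
kcat/Km = 92.5/0.104 = 890 μM⁻¹·s⁻¹.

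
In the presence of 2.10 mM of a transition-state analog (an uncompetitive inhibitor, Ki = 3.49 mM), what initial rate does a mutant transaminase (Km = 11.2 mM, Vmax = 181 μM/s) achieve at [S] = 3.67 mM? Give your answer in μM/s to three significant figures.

With α = 1 + [I]/Ki = 1 + 2.10/3.49 = 1.602, the uncompetitive rate law is v = (Vmax/α)·[S] / (Km/α + [S]).
v = (181/1.602)×3.67 / (11.2/1.602 + 3.67) = 414.7/10.66 = 38.9 μM/s.

38.9 μM/s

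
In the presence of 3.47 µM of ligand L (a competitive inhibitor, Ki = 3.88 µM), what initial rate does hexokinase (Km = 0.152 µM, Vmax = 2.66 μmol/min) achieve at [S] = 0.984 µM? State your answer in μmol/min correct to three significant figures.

2.06 μmol/min

α = 1 + [I]/Ki = 1 + 3.47/3.88 = 1.894.
For a competitive inhibitor, Vmax is unchanged and the apparent Km becomes α·Km: Km,app = 0.288 µM, Vmax,app = 2.66 μmol/min.
v = Vmax,app·[S]/(Km,app + [S]) = 2.66 × 0.984/(0.288 + 0.984) = 2.06 μmol/min.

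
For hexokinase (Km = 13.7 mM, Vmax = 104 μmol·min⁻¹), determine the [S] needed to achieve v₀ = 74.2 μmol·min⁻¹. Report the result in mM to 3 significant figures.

The required fractional saturation is v/Vmax = 74.2/104 = 0.7135.
Then [S]/(Km+[S]) = 0.7135 ⇒ [S] = 13.7 × 0.7135/(1 − 0.7135) = 34.1 mM.

34.1 mM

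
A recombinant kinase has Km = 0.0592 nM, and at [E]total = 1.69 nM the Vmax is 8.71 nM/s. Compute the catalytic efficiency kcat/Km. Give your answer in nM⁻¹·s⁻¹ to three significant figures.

87.1 nM⁻¹·s⁻¹

kcat = Vmax/[E]total = 8.71/1.69 = 5.15 s⁻¹.
kcat/Km = 5.15/0.0592 = 87.1 nM⁻¹·s⁻¹.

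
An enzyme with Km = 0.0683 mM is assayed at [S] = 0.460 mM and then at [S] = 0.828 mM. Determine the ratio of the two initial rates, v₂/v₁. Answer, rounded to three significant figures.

The fractional saturations are [S]/(Km+[S]) = 0.460/0.5283 = 0.8707 and 0.828/0.8963 = 0.9238.
v₂/v₁ is just their ratio: 0.9238/0.8707 = 1.06.

1.06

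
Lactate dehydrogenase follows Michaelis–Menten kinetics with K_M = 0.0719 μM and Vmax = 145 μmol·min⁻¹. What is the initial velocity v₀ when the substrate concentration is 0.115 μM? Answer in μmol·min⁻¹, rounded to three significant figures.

v = Vmax·[S]/(Km + [S]) = 145 × 0.115 / (0.0719 + 0.115)
  = 16.68 / 0.1869 = 89.2 μmol·min⁻¹.

89.2 μmol·min⁻¹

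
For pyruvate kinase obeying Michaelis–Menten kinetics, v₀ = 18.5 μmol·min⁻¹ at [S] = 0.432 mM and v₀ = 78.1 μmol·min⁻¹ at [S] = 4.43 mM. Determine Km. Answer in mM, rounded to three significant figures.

2.37 mM

In reciprocal form, 1/v = (Km/Vmax)·(1/[S]) + 1/Vmax. The two points give (1/[S], 1/v) = (2.315, 0.05405) and (0.2257, 0.01280).
Slope = (0.05405 − 0.01280)/(2.315 − 0.2257) = 0.01975; intercept = 0.05405 − 0.01975×2.315 = 0.008347.
Vmax = 1/intercept = 120 μmol·min⁻¹; Km = slope × Vmax = 0.01975 × 120 = 2.37 mM.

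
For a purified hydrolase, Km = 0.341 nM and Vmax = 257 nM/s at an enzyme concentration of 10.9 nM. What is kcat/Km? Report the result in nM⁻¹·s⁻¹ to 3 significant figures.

69.1 nM⁻¹·s⁻¹

kcat = Vmax/[E]total = 257/10.9 = 23.6 s⁻¹.
kcat/Km = 23.6/0.341 = 69.1 nM⁻¹·s⁻¹.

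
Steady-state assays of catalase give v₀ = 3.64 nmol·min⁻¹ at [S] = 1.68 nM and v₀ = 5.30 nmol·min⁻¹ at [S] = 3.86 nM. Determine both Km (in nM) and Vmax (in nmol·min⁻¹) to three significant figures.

Km = 2.09 nM; Vmax = 8.17 nmol·min⁻¹

From v = Vmax[S]/(Km+[S]), each point gives Vmax = v(Km+[S])/[S].
Equating: 3.64(Km+1.68)/1.68 = 5.30(Km+3.86)/3.86.
2.167·Km + 3.64 = 1.373·Km + 5.30, so (2.167 − 1.373)·Km = 5.30 − 3.64.
Km = 1.660/0.7936 = 2.09 nM; then Vmax = 3.64(2.09+1.68)/1.68 = 8.17 nmol·min⁻¹.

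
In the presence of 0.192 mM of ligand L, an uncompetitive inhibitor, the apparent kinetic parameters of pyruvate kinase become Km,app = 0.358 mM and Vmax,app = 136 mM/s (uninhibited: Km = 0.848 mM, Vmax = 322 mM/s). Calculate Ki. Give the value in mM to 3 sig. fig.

Uncompetitive: Vmax,app = Vmax/α (and Km,app = Km/α) with α = 1 + [I]/Ki.
α = Vmax/Vmax,app = 322/136 = 2.368.
Since α = 1 + [I]/Ki, [I]/Ki = 2.368 − 1 = 1.368 and Ki = 0.192/1.368 = 0.140 mM.

0.140 mM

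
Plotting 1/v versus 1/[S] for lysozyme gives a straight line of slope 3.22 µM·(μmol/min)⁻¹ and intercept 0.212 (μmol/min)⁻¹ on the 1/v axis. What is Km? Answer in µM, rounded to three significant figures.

15.2 µM

y-intercept = 1/Vmax ⇒ Vmax = 4.72 μmol/min; slope = Km/Vmax ⇒ Km = slope × Vmax.
Km = 3.22 × 4.72 = 15.2 µM.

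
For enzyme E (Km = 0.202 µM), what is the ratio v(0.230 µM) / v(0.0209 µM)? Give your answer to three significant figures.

5.68

The fractional saturations are [S]/(Km+[S]) = 0.0209/0.2229 = 0.09376 and 0.230/0.4320 = 0.5324.
v₂/v₁ is just their ratio: 0.5324/0.09376 = 5.68.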